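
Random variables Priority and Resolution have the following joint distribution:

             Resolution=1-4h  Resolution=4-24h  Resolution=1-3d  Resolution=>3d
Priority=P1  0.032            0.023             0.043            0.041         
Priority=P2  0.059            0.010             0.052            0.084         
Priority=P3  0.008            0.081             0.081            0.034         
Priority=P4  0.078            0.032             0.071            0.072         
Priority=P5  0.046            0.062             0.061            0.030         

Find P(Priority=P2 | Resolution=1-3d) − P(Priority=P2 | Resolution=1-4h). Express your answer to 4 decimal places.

-0.0957

P(Resolution=1-3d) = 0.043 + 0.052 + 0.081 + 0.071 + 0.061 = 0.308; P(Priority=P2 | Resolution=1-3d) = 0.052/0.308 = 0.16883.
P(Resolution=1-4h) = 0.032 + 0.059 + 0.008 + 0.078 + 0.046 = 0.223; P(Priority=P2 | Resolution=1-4h) = 0.059/0.223 = 0.26457.
Difference = -0.0957.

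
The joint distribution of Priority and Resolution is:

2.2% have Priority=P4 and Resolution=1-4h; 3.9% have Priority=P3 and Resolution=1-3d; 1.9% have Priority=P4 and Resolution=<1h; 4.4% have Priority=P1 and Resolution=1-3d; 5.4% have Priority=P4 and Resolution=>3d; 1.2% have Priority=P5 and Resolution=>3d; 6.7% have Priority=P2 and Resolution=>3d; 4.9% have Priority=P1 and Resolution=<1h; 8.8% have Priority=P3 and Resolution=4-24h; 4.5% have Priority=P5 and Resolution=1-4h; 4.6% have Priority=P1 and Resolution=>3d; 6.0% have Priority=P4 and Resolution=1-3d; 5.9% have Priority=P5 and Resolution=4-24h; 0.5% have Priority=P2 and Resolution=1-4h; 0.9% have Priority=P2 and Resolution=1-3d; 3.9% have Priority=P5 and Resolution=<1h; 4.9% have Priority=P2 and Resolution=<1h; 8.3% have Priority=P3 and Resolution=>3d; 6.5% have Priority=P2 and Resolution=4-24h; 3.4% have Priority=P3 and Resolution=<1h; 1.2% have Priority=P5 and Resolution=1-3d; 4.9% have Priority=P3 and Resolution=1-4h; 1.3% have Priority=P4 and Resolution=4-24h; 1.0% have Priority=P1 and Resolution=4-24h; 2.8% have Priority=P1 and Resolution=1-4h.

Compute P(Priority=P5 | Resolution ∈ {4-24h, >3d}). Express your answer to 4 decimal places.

P(Resolution=4-24h) = 0.010 + 0.065 + 0.088 + 0.013 + 0.059 = 0.235.
P(Resolution=>3d) = 0.046 + 0.067 + 0.083 + 0.054 + 0.012 = 0.262.
P(Resolution ∈ {4-24h, >3d}) = 0.235 + 0.262 = 0.497; P(Priority=P5, Resolution ∈ {4-24h, >3d}) = 0.059 + 0.012 = 0.071.
P(Priority=P5 | Resolution ∈ {4-24h, >3d}) = 0.071/0.497 = 0.1429.

0.1429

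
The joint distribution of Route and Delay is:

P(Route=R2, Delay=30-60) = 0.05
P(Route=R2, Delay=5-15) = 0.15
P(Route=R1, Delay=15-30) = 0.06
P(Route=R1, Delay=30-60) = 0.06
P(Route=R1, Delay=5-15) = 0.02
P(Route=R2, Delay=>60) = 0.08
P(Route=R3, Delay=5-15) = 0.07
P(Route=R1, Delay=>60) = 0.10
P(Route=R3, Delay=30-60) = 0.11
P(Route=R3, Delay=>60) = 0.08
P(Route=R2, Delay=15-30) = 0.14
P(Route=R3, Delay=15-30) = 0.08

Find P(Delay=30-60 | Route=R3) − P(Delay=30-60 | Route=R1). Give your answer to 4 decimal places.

P(Route=R3) = 0.07 + 0.08 + 0.11 + 0.08 = 0.34; P(Delay=30-60 | Route=R3) = 0.11/0.34 = 0.32353.
P(Route=R1) = 0.02 + 0.06 + 0.06 + 0.10 = 0.24; P(Delay=30-60 | Route=R1) = 0.06/0.24 = 0.25000.
Difference = 0.0735.

0.0735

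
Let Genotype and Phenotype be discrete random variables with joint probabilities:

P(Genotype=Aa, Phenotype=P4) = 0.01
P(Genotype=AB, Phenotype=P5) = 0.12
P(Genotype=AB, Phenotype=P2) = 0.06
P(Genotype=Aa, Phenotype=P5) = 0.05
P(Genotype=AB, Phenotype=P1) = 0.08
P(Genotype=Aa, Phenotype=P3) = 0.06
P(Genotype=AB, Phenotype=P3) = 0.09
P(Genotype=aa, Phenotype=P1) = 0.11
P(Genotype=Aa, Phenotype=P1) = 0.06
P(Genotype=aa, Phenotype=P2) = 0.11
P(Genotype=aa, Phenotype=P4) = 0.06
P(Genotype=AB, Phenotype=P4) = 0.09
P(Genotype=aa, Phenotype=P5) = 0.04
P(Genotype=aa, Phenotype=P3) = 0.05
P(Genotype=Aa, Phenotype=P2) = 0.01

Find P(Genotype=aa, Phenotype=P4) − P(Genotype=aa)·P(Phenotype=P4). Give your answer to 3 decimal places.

P(Genotype=aa) = 0.11 + 0.11 + 0.05 + 0.06 + 0.04 = 0.37.
P(Phenotype=P4) = 0.01 + 0.06 + 0.09 = 0.16.
P(Genotype=aa, Phenotype=P4) − P(Genotype=aa)P(Phenotype=P4) = 0.06 − 0.37×0.16 = 0.001.

0.001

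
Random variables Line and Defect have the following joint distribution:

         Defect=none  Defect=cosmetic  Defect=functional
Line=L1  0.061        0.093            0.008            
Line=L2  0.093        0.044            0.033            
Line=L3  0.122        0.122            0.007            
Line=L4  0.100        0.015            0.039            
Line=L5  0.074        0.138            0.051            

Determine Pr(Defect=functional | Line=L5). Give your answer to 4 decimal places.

P(Line=L5) = 0.074 + 0.138 + 0.051 = 0.263.
P(Defect=functional | Line=L5) = 0.051/0.263 = 0.1939.

0.1939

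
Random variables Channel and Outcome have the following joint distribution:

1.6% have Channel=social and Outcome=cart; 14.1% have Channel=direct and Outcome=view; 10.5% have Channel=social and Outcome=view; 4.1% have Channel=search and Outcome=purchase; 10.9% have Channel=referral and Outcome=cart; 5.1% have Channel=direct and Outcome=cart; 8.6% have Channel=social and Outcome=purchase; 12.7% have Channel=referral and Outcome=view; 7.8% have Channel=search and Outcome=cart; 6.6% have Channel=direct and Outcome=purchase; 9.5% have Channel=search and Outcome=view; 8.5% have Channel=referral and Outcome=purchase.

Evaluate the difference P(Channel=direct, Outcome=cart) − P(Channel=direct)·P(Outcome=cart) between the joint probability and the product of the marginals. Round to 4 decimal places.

-0.0145

P(Channel=direct) = 0.141 + 0.051 + 0.066 = 0.258.
P(Outcome=cart) = 0.078 + 0.016 + 0.051 + 0.109 = 0.254.
P(Channel=direct, Outcome=cart) − P(Channel=direct)P(Outcome=cart) = 0.051 − 0.258×0.254 = -0.0145.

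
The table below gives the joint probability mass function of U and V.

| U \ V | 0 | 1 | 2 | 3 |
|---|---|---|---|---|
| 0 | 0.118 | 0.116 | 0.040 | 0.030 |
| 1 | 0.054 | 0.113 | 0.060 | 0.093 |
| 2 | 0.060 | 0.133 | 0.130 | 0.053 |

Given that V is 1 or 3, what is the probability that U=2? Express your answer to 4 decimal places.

0.3457

P(V=1) = 0.116 + 0.113 + 0.133 = 0.362.
P(V=3) = 0.030 + 0.093 + 0.053 = 0.176.
P(V ∈ {1, 3}) = 0.362 + 0.176 = 0.538; P(U=2, V ∈ {1, 3}) = 0.133 + 0.053 = 0.186.
P(U=2 | V ∈ {1, 3}) = 0.186/0.538 = 0.3457.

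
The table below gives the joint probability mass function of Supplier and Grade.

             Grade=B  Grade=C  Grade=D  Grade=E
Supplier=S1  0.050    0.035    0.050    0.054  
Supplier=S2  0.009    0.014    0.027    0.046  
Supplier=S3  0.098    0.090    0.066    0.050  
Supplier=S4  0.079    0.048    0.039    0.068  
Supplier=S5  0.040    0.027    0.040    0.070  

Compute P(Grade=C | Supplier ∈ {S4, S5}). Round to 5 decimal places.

0.18248

P(Supplier=S4) = 0.079 + 0.048 + 0.039 + 0.068 = 0.234.
P(Supplier=S5) = 0.040 + 0.027 + 0.040 + 0.070 = 0.177.
P(Supplier ∈ {S4, S5}) = 0.234 + 0.177 = 0.411; P(Grade=C, Supplier ∈ {S4, S5}) = 0.048 + 0.027 = 0.075.
P(Grade=C | Supplier ∈ {S4, S5}) = 0.075/0.411 = 0.18248.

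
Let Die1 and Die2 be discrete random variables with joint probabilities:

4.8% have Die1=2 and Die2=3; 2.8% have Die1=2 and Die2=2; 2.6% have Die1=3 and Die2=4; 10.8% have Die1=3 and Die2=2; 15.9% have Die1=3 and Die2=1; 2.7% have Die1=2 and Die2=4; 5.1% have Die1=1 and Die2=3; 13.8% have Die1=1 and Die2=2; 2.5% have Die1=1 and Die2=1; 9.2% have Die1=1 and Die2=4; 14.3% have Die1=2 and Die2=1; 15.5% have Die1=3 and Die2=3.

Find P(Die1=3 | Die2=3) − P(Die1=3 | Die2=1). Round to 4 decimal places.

P(Die2=3) = 0.051 + 0.048 + 0.155 = 0.254; P(Die1=3 | Die2=3) = 0.155/0.254 = 0.61024.
P(Die2=1) = 0.025 + 0.143 + 0.159 = 0.327; P(Die1=3 | Die2=1) = 0.159/0.327 = 0.48624.
Difference = 0.1240.

0.1240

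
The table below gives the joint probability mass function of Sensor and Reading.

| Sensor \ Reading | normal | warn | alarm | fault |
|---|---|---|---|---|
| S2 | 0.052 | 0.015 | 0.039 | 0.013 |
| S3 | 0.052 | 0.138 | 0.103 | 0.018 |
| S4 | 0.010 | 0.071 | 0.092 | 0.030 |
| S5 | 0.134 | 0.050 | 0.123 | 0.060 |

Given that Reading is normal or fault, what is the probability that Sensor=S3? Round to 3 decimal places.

P(Reading=normal) = 0.052 + 0.052 + 0.010 + 0.134 = 0.248.
P(Reading=fault) = 0.013 + 0.018 + 0.030 + 0.060 = 0.121.
P(Reading ∈ {normal, fault}) = 0.248 + 0.121 = 0.369; P(Sensor=S3, Reading ∈ {normal, fault}) = 0.052 + 0.018 = 0.070.
P(Sensor=S3 | Reading ∈ {normal, fault}) = 0.070/0.369 = 0.190.

0.190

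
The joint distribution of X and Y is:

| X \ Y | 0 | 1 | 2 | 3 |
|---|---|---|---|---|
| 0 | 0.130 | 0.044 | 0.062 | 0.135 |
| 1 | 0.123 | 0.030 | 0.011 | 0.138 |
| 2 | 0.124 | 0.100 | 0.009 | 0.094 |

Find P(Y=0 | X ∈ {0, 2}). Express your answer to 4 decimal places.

0.3639

P(X=0) = 0.130 + 0.044 + 0.062 + 0.135 = 0.371.
P(X=2) = 0.124 + 0.100 + 0.009 + 0.094 = 0.327.
P(X ∈ {0, 2}) = 0.371 + 0.327 = 0.698; P(Y=0, X ∈ {0, 2}) = 0.130 + 0.124 = 0.254.
P(Y=0 | X ∈ {0, 2}) = 0.254/0.698 = 0.3639.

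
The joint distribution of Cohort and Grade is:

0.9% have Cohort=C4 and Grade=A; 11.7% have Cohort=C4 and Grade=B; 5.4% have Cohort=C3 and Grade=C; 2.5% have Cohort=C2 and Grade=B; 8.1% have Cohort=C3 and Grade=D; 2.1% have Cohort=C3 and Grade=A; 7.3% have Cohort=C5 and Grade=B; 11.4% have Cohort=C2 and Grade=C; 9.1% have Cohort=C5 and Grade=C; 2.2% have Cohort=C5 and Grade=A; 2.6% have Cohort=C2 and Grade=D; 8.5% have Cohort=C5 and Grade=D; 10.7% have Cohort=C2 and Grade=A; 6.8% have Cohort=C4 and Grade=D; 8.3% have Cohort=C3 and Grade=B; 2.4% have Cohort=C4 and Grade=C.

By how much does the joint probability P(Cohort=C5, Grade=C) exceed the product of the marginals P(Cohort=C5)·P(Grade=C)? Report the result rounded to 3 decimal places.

P(Cohort=C5) = 0.022 + 0.073 + 0.091 + 0.085 = 0.271.
P(Grade=C) = 0.114 + 0.054 + 0.024 + 0.091 = 0.283.
P(Cohort=C5, Grade=C) − P(Cohort=C5)P(Grade=C) = 0.091 − 0.271×0.283 = 0.014.

0.014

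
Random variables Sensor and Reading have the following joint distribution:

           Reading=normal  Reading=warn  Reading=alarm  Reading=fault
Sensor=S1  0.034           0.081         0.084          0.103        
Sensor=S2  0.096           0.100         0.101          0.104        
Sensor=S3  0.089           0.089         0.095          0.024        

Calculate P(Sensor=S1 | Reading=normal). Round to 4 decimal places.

0.1553

P(Reading=normal) = 0.034 + 0.096 + 0.089 = 0.219.
P(Sensor=S1 | Reading=normal) = 0.034/0.219 = 0.1553.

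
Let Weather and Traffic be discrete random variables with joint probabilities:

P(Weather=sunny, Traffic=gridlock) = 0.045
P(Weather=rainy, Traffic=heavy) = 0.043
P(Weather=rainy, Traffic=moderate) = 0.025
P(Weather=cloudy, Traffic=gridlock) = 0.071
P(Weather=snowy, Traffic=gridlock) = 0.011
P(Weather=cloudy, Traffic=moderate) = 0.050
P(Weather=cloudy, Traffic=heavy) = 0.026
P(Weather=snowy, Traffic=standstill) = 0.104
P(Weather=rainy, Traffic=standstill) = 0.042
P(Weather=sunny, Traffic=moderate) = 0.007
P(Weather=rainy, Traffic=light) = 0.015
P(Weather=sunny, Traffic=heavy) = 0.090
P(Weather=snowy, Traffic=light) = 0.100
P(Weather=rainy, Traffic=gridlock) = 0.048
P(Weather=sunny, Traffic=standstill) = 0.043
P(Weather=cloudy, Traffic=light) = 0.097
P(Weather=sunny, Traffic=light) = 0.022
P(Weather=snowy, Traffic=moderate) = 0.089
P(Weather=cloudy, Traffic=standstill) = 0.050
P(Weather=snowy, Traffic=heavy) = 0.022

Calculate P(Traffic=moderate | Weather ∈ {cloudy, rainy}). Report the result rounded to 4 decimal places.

P(Weather=cloudy) = 0.097 + 0.050 + 0.026 + 0.071 + 0.050 = 0.294.
P(Weather=rainy) = 0.015 + 0.025 + 0.043 + 0.048 + 0.042 = 0.173.
P(Weather ∈ {cloudy, rainy}) = 0.294 + 0.173 = 0.467; P(Traffic=moderate, Weather ∈ {cloudy, rainy}) = 0.050 + 0.025 = 0.075.
P(Traffic=moderate | Weather ∈ {cloudy, rainy}) = 0.075/0.467 = 0.1606.

0.1606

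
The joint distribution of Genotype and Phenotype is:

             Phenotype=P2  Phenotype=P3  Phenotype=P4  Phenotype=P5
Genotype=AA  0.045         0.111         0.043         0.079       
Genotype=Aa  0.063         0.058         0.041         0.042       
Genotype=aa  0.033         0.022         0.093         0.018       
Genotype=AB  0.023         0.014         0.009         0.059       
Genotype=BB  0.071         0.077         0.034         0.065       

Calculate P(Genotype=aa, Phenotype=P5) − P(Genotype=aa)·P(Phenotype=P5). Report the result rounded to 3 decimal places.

P(Genotype=aa) = 0.033 + 0.022 + 0.093 + 0.018 = 0.166.
P(Phenotype=P5) = 0.079 + 0.042 + 0.018 + 0.059 + 0.065 = 0.263.
P(Genotype=aa, Phenotype=P5) − P(Genotype=aa)P(Phenotype=P5) = 0.018 − 0.166×0.263 = -0.026.

-0.026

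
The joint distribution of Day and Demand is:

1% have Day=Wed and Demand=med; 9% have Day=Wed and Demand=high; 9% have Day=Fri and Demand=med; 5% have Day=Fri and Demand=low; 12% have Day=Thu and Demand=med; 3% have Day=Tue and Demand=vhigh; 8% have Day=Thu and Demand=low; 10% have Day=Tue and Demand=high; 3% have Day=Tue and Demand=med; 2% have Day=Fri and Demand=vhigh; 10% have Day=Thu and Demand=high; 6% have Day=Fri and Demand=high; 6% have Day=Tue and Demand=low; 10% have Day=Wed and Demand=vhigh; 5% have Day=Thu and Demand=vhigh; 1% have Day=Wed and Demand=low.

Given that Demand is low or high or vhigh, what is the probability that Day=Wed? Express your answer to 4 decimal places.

P(Demand=low) = 0.06 + 0.01 + 0.08 + 0.05 = 0.20.
P(Demand=high) = 0.10 + 0.09 + 0.10 + 0.06 = 0.35.
P(Demand=vhigh) = 0.03 + 0.10 + 0.05 + 0.02 = 0.20.
P(Demand ∈ {low, high, vhigh}) = 0.20 + 0.35 + 0.20 = 0.75; P(Day=Wed, Demand ∈ {low, high, vhigh}) = 0.01 + 0.09 + 0.10 = 0.20.
P(Day=Wed | Demand ∈ {low, high, vhigh}) = 0.20/0.75 = 0.2667.

0.2667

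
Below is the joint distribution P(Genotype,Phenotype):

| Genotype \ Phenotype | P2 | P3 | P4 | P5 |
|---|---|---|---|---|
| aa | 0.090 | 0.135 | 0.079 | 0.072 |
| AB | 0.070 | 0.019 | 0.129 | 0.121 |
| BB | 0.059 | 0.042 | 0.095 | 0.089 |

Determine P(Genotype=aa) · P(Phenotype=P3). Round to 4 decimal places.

P(Genotype=aa) = 0.090 + 0.135 + 0.079 + 0.072 = 0.376.
P(Phenotype=P3) = 0.135 + 0.019 + 0.042 = 0.196.
Product: 0.376 × 0.196 = 0.0737.

0.0737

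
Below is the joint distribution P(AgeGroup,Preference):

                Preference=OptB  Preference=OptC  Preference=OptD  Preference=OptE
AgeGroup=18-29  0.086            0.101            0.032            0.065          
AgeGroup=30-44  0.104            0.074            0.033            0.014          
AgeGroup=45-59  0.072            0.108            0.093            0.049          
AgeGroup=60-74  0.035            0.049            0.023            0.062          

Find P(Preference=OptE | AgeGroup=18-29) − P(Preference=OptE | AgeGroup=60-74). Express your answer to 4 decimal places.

-0.1380

P(AgeGroup=18-29) = 0.086 + 0.101 + 0.032 + 0.065 = 0.284; P(Preference=OptE | AgeGroup=18-29) = 0.065/0.284 = 0.22887.
P(AgeGroup=60-74) = 0.035 + 0.049 + 0.023 + 0.062 = 0.169; P(Preference=OptE | AgeGroup=60-74) = 0.062/0.169 = 0.36686.
Difference = -0.1380.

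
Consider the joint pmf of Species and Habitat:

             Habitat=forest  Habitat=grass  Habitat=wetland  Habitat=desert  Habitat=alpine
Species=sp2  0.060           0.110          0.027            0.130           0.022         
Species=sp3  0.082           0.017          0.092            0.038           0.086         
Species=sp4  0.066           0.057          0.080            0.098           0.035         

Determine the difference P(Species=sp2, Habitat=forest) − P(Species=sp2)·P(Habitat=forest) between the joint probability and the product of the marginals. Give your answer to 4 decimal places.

-0.0126

P(Species=sp2) = 0.060 + 0.110 + 0.027 + 0.130 + 0.022 = 0.349.
P(Habitat=forest) = 0.060 + 0.082 + 0.066 = 0.208.
P(Species=sp2, Habitat=forest) − P(Species=sp2)P(Habitat=forest) = 0.060 − 0.349×0.208 = -0.0126.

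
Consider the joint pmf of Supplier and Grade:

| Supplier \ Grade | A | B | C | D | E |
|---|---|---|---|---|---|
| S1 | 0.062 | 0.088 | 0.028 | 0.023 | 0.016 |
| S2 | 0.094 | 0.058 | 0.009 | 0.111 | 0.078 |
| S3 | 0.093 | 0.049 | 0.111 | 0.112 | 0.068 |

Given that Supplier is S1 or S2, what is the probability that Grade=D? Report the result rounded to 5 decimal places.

P(Supplier=S1) = 0.062 + 0.088 + 0.028 + 0.023 + 0.016 = 0.217.
P(Supplier=S2) = 0.094 + 0.058 + 0.009 + 0.111 + 0.078 = 0.350.
P(Supplier ∈ {S1, S2}) = 0.217 + 0.350 = 0.567; P(Grade=D, Supplier ∈ {S1, S2}) = 0.023 + 0.111 = 0.134.
P(Grade=D | Supplier ∈ {S1, S2}) = 0.134/0.567 = 0.23633.

0.23633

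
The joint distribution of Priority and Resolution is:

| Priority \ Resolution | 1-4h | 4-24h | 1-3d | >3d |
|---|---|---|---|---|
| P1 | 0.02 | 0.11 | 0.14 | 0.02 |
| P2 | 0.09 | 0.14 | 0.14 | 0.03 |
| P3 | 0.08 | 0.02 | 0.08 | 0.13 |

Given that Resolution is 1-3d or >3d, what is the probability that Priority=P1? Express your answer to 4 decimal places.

0.2963

P(Resolution=1-3d) = 0.14 + 0.14 + 0.08 = 0.36.
P(Resolution=>3d) = 0.02 + 0.03 + 0.13 = 0.18.
P(Resolution ∈ {1-3d, >3d}) = 0.36 + 0.18 = 0.54; P(Priority=P1, Resolution ∈ {1-3d, >3d}) = 0.14 + 0.02 = 0.16.
P(Priority=P1 | Resolution ∈ {1-3d, >3d}) = 0.16/0.54 = 0.2963.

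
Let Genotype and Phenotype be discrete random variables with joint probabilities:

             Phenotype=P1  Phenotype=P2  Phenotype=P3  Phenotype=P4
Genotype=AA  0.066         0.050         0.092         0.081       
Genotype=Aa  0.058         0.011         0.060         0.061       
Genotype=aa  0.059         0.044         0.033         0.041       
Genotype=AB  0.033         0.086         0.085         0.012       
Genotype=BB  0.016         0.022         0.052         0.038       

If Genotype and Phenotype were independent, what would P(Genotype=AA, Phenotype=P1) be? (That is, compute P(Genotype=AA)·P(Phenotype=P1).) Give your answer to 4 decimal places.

P(Genotype=AA) = 0.066 + 0.050 + 0.092 + 0.081 = 0.289.
P(Phenotype=P1) = 0.066 + 0.058 + 0.059 + 0.033 + 0.016 = 0.232.
Product: 0.289 × 0.232 = 0.0670.

0.0670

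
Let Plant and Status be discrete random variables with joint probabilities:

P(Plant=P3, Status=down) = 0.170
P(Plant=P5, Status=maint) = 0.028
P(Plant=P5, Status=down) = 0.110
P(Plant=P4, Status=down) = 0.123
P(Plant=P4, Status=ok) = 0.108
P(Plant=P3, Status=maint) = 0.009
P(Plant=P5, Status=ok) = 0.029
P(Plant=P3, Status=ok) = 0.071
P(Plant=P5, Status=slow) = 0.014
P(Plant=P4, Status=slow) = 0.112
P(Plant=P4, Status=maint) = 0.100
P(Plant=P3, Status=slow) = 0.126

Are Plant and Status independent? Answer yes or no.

P(Plant=P4) = 0.443 and P(Status=down) = 0.403, so their product is 0.17853, but P(Plant=P4, Status=down) = 0.123. Since these differ, Plant and Status are not independent.

no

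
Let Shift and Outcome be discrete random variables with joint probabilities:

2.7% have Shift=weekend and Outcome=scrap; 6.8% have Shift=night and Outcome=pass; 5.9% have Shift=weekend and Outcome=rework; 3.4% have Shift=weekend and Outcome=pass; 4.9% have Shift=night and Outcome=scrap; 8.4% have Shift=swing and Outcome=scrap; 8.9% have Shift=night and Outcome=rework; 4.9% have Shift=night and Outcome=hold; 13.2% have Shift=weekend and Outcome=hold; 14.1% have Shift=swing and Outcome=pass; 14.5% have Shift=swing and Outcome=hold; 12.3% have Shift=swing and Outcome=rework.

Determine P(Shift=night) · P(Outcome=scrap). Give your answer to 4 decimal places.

0.0408

P(Shift=night) = 0.068 + 0.089 + 0.049 + 0.049 = 0.255.
P(Outcome=scrap) = 0.084 + 0.049 + 0.027 = 0.160.
Product: 0.255 × 0.160 = 0.0408.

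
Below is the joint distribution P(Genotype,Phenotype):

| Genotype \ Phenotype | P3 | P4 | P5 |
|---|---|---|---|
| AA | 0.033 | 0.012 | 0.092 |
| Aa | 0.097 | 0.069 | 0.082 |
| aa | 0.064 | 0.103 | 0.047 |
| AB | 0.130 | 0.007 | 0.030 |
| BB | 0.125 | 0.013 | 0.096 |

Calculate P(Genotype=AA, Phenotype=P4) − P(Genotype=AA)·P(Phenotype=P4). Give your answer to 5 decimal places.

P(Genotype=AA) = 0.033 + 0.012 + 0.092 = 0.137.
P(Phenotype=P4) = 0.012 + 0.069 + 0.103 + 0.007 + 0.013 = 0.204.
P(Genotype=AA, Phenotype=P4) − P(Genotype=AA)P(Phenotype=P4) = 0.012 − 0.137×0.204 = -0.01595.

-0.01595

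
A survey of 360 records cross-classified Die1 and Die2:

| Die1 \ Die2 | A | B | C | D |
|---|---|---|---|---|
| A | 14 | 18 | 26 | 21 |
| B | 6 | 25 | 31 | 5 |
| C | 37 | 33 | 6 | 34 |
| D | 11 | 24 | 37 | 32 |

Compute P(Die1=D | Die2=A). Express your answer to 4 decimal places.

0.1618

Total with Die2=A: 14 + 6 + 37 + 11 = 68.
P(Die1=D | Die2=A) = 11/68 = 0.1618.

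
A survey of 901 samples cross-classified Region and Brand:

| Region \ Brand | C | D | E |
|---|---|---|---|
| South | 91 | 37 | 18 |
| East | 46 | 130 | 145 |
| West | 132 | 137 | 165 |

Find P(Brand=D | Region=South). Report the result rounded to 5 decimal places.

Total with Region=South: 91 + 37 + 18 = 146.
P(Brand=D | Region=South) = 37/146 = 0.25342.

0.25342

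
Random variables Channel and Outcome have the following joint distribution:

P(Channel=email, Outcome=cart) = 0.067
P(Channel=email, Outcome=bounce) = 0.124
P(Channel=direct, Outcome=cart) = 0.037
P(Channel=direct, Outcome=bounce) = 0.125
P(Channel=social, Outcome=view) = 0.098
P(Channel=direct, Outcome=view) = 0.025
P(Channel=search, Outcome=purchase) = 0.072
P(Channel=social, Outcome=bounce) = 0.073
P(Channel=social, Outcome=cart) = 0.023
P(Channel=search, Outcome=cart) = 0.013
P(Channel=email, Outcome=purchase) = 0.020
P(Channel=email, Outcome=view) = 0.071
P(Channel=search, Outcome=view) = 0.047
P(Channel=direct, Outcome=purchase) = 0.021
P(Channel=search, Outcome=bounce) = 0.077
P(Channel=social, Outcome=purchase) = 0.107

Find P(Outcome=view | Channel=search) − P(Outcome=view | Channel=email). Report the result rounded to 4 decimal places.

-0.0269

P(Channel=search) = 0.077 + 0.047 + 0.013 + 0.072 = 0.209; P(Outcome=view | Channel=search) = 0.047/0.209 = 0.22488.
P(Channel=email) = 0.124 + 0.071 + 0.067 + 0.020 = 0.282; P(Outcome=view | Channel=email) = 0.071/0.282 = 0.25177.
Difference = -0.0269.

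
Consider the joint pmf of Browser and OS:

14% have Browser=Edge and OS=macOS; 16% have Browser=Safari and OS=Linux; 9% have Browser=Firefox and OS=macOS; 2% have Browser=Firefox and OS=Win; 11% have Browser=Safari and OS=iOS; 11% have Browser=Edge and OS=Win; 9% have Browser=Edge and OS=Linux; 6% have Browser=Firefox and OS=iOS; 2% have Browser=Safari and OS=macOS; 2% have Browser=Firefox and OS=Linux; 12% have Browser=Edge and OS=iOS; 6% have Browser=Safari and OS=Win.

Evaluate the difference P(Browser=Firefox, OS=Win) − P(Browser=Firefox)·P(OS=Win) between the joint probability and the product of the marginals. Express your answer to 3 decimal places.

P(Browser=Firefox) = 0.02 + 0.09 + 0.02 + 0.06 = 0.19.
P(OS=Win) = 0.02 + 0.06 + 0.11 = 0.19.
P(Browser=Firefox, OS=Win) − P(Browser=Firefox)P(OS=Win) = 0.02 − 0.19×0.19 = -0.016.

-0.016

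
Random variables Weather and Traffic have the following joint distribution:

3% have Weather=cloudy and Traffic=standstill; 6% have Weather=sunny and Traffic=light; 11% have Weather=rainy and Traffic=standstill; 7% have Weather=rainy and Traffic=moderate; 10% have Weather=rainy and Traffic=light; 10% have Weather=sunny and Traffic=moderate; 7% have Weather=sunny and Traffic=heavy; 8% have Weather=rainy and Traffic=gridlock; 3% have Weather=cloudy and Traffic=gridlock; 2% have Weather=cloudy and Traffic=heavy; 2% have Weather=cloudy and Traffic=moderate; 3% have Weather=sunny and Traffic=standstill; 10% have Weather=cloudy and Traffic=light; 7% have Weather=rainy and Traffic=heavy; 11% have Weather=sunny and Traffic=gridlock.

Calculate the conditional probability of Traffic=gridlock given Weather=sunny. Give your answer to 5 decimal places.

P(Weather=sunny) = 0.06 + 0.10 + 0.07 + 0.11 + 0.03 = 0.37.
P(Traffic=gridlock | Weather=sunny) = 0.11/0.37 = 0.29730.

0.29730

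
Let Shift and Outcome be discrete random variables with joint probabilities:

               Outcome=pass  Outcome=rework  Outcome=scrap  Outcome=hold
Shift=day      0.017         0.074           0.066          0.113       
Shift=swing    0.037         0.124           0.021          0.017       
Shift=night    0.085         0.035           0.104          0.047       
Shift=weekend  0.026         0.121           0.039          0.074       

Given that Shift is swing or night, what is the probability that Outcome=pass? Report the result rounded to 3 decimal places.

0.260

P(Shift=swing) = 0.037 + 0.124 + 0.021 + 0.017 = 0.199.
P(Shift=night) = 0.085 + 0.035 + 0.104 + 0.047 = 0.271.
P(Shift ∈ {swing, night}) = 0.199 + 0.271 = 0.470; P(Outcome=pass, Shift ∈ {swing, night}) = 0.037 + 0.085 = 0.122.
P(Outcome=pass | Shift ∈ {swing, night}) = 0.122/0.470 = 0.260.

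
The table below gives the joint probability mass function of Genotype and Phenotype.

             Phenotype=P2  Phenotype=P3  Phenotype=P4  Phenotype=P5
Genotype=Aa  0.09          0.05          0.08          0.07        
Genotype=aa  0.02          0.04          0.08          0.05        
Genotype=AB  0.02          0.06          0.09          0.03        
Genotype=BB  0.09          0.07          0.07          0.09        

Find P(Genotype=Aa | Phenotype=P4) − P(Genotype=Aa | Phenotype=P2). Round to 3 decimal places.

P(Phenotype=P4) = 0.08 + 0.08 + 0.09 + 0.07 = 0.32; P(Genotype=Aa | Phenotype=P4) = 0.08/0.32 = 0.2500.
P(Phenotype=P2) = 0.09 + 0.02 + 0.02 + 0.09 = 0.22; P(Genotype=Aa | Phenotype=P2) = 0.09/0.22 = 0.4091.
Difference = -0.159.

-0.159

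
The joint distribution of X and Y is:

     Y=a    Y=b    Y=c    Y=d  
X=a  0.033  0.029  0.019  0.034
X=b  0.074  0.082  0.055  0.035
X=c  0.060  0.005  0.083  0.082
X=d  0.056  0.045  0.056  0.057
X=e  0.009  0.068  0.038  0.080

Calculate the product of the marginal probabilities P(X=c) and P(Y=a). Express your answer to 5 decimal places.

0.05336

P(X=c) = 0.060 + 0.005 + 0.083 + 0.082 = 0.230.
P(Y=a) = 0.033 + 0.074 + 0.060 + 0.056 + 0.009 = 0.232.
Product: 0.230 × 0.232 = 0.05336.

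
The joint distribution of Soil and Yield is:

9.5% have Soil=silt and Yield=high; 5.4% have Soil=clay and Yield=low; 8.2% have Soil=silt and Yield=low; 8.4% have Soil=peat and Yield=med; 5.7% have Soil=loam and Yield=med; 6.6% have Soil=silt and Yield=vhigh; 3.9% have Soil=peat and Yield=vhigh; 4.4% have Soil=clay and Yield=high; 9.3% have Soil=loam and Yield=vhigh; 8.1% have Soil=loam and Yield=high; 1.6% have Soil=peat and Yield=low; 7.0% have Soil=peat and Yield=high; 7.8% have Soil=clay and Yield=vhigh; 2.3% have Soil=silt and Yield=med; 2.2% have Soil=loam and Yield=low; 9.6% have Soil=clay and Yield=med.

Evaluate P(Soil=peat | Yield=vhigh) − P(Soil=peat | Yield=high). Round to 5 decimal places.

-0.10007

P(Yield=vhigh) = 0.093 + 0.078 + 0.066 + 0.039 = 0.276; P(Soil=peat | Yield=vhigh) = 0.039/0.276 = 0.141304.
P(Yield=high) = 0.081 + 0.044 + 0.095 + 0.070 = 0.290; P(Soil=peat | Yield=high) = 0.070/0.290 = 0.241379.
Difference = -0.10007.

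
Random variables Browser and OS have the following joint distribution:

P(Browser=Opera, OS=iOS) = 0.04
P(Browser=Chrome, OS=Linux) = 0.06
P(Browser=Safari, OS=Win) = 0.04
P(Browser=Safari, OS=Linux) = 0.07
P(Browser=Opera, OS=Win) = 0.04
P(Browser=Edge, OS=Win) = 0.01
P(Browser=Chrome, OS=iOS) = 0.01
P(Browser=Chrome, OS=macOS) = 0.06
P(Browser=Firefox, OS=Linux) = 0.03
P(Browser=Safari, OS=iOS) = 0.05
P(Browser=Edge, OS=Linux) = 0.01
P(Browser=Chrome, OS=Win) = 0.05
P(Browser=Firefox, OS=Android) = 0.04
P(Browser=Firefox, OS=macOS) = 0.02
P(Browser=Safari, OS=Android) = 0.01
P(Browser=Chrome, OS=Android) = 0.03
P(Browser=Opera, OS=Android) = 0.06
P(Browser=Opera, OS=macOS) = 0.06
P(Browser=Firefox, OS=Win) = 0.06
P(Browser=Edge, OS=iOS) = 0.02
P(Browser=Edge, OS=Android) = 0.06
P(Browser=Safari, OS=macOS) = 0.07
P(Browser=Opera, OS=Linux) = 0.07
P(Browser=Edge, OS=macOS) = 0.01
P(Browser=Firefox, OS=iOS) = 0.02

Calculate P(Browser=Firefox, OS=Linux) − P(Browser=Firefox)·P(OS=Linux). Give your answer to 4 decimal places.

-0.0108

P(Browser=Firefox) = 0.06 + 0.02 + 0.03 + 0.02 + 0.04 = 0.17.
P(OS=Linux) = 0.06 + 0.03 + 0.07 + 0.01 + 0.07 = 0.24.
P(Browser=Firefox, OS=Linux) − P(Browser=Firefox)P(OS=Linux) = 0.03 − 0.17×0.24 = -0.0108.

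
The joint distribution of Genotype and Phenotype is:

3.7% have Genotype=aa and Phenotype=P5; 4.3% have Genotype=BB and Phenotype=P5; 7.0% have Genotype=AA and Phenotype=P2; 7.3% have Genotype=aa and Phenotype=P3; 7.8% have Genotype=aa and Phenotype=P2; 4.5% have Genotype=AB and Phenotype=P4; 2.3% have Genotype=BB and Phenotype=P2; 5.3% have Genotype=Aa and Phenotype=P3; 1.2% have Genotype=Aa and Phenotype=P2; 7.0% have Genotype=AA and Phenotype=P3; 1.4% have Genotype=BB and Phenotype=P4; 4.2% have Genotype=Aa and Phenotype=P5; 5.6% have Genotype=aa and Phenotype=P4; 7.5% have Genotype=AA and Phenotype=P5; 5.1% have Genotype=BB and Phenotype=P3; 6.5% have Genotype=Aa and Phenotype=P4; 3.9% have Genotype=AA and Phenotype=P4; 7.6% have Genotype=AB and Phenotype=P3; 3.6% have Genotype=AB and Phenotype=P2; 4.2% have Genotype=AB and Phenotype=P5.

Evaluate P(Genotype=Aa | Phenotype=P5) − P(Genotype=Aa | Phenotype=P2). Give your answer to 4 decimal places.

P(Phenotype=P5) = 0.075 + 0.042 + 0.037 + 0.042 + 0.043 = 0.239; P(Genotype=Aa | Phenotype=P5) = 0.042/0.239 = 0.17573.
P(Phenotype=P2) = 0.070 + 0.012 + 0.078 + 0.036 + 0.023 = 0.219; P(Genotype=Aa | Phenotype=P2) = 0.012/0.219 = 0.05479.
Difference = 0.1209.

0.1209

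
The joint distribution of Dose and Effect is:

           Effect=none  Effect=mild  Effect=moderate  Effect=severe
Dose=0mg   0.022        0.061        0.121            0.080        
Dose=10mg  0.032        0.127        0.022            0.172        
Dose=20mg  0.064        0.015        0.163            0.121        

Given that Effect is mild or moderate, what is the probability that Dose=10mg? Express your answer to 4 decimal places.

P(Effect=mild) = 0.061 + 0.127 + 0.015 = 0.203.
P(Effect=moderate) = 0.121 + 0.022 + 0.163 = 0.306.
P(Effect ∈ {mild, moderate}) = 0.203 + 0.306 = 0.509; P(Dose=10mg, Effect ∈ {mild, moderate}) = 0.127 + 0.022 = 0.149.
P(Dose=10mg | Effect ∈ {mild, moderate}) = 0.149/0.509 = 0.2927.

0.2927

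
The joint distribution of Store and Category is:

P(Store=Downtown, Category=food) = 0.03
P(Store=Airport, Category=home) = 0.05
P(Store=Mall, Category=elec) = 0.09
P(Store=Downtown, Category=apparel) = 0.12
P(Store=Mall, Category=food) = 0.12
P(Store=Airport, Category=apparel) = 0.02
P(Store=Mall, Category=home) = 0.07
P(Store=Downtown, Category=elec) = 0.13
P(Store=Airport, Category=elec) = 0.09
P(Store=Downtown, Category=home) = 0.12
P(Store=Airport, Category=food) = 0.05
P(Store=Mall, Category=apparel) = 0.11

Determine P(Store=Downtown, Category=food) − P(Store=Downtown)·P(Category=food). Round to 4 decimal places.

P(Store=Downtown) = 0.03 + 0.12 + 0.13 + 0.12 = 0.40.
P(Category=food) = 0.03 + 0.12 + 0.05 = 0.20.
P(Store=Downtown, Category=food) − P(Store=Downtown)P(Category=food) = 0.03 − 0.40×0.20 = -0.0500.

-0.0500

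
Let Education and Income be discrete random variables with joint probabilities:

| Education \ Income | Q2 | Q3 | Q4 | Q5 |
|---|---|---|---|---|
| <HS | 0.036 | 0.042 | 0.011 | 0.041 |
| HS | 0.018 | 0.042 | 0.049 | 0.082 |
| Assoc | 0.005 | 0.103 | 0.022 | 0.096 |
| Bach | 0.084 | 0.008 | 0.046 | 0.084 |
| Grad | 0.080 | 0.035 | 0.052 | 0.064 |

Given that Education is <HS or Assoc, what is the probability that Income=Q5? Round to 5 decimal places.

P(Education=<HS) = 0.036 + 0.042 + 0.011 + 0.041 = 0.130.
P(Education=Assoc) = 0.005 + 0.103 + 0.022 + 0.096 = 0.226.
P(Education ∈ {<HS, Assoc}) = 0.130 + 0.226 = 0.356; P(Income=Q5, Education ∈ {<HS, Assoc}) = 0.041 + 0.096 = 0.137.
P(Income=Q5 | Education ∈ {<HS, Assoc}) = 0.137/0.356 = 0.38483.

0.38483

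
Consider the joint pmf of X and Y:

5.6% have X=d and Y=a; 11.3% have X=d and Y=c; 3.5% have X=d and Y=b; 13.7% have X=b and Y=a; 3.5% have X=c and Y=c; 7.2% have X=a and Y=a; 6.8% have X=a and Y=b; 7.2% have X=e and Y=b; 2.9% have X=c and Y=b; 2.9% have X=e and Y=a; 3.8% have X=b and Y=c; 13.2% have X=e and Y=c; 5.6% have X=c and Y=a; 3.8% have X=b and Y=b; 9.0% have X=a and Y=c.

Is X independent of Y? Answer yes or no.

no

P(X=b) = 0.213 and P(Y=a) = 0.350, so their product is 0.07455, but P(X=b, Y=a) = 0.137. Since these differ, X and Y are not independent.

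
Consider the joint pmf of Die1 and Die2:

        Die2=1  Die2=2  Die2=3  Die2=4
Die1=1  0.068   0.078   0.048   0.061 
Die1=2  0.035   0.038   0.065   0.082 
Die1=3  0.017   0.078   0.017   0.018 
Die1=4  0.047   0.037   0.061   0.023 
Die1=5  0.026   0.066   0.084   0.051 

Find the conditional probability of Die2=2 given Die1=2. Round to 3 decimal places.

0.173

P(Die1=2) = 0.035 + 0.038 + 0.065 + 0.082 = 0.220.
P(Die2=2 | Die1=2) = 0.038/0.220 = 0.173.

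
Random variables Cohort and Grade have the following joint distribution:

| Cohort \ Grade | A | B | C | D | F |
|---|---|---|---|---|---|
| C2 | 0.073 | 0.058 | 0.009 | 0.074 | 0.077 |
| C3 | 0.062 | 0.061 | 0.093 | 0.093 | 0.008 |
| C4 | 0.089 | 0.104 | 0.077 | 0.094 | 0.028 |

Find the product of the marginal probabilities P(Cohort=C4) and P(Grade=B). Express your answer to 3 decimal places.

0.087

P(Cohort=C4) = 0.089 + 0.104 + 0.077 + 0.094 + 0.028 = 0.392.
P(Grade=B) = 0.058 + 0.061 + 0.104 = 0.223.
Product: 0.392 × 0.223 = 0.087.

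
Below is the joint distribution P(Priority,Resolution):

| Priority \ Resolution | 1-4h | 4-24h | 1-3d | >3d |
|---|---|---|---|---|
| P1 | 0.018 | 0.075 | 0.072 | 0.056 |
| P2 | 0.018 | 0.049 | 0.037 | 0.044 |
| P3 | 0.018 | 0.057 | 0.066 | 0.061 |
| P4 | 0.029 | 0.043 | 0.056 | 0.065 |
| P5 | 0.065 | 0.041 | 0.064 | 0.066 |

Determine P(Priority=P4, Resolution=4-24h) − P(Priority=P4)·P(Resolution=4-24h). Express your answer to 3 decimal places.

-0.008

P(Priority=P4) = 0.029 + 0.043 + 0.056 + 0.065 = 0.193.
P(Resolution=4-24h) = 0.075 + 0.049 + 0.057 + 0.043 + 0.041 = 0.265.
P(Priority=P4, Resolution=4-24h) − P(Priority=P4)P(Resolution=4-24h) = 0.043 − 0.193×0.265 = -0.008.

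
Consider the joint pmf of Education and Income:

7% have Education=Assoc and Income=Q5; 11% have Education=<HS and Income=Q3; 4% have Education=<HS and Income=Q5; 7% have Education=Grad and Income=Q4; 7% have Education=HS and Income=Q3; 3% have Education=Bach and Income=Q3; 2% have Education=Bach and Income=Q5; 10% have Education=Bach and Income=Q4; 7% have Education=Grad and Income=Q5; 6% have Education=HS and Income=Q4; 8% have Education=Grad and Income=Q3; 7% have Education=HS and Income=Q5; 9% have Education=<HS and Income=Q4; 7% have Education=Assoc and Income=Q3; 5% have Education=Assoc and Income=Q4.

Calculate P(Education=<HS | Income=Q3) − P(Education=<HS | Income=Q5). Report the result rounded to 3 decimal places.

P(Income=Q3) = 0.11 + 0.07 + 0.07 + 0.03 + 0.08 = 0.36; P(Education=<HS | Income=Q3) = 0.11/0.36 = 0.3056.
P(Income=Q5) = 0.04 + 0.07 + 0.07 + 0.02 + 0.07 = 0.27; P(Education=<HS | Income=Q5) = 0.04/0.27 = 0.1481.
Difference = 0.157.

0.157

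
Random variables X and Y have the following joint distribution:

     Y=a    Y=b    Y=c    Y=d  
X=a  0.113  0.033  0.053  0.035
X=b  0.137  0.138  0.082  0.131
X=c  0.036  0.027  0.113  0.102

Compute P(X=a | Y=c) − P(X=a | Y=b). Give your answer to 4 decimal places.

0.0470

P(Y=c) = 0.053 + 0.082 + 0.113 = 0.248; P(X=a | Y=c) = 0.053/0.248 = 0.21371.
P(Y=b) = 0.033 + 0.138 + 0.027 = 0.198; P(X=a | Y=b) = 0.033/0.198 = 0.16667.
Difference = 0.0470.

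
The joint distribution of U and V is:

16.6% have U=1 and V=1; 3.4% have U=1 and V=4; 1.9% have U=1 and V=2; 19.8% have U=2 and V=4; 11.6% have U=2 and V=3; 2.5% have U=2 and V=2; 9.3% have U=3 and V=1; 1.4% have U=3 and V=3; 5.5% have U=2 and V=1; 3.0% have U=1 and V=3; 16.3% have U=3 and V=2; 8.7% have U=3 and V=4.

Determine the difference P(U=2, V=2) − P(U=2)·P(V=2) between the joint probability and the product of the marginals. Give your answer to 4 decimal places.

-0.0566

P(U=2) = 0.055 + 0.025 + 0.116 + 0.198 = 0.394.
P(V=2) = 0.019 + 0.025 + 0.163 = 0.207.
P(U=2, V=2) − P(U=2)P(V=2) = 0.025 − 0.394×0.207 = -0.0566.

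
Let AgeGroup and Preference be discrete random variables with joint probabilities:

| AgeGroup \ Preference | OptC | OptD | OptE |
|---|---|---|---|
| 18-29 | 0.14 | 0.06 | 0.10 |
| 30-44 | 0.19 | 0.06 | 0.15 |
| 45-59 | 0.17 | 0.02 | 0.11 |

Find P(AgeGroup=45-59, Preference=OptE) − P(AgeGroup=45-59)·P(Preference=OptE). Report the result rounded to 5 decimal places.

0.00200

P(AgeGroup=45-59) = 0.17 + 0.02 + 0.11 = 0.30.
P(Preference=OptE) = 0.10 + 0.15 + 0.11 = 0.36.
P(AgeGroup=45-59, Preference=OptE) − P(AgeGroup=45-59)P(Preference=OptE) = 0.11 − 0.30×0.36 = 0.00200.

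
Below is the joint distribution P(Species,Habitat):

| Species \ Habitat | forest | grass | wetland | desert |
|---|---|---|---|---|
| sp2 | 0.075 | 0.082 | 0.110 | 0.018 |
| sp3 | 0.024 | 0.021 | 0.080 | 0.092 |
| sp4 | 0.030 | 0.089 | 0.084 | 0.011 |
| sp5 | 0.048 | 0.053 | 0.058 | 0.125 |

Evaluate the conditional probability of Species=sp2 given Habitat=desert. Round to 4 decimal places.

P(Habitat=desert) = 0.018 + 0.092 + 0.011 + 0.125 = 0.246.
P(Species=sp2 | Habitat=desert) = 0.018/0.246 = 0.0732.

0.0732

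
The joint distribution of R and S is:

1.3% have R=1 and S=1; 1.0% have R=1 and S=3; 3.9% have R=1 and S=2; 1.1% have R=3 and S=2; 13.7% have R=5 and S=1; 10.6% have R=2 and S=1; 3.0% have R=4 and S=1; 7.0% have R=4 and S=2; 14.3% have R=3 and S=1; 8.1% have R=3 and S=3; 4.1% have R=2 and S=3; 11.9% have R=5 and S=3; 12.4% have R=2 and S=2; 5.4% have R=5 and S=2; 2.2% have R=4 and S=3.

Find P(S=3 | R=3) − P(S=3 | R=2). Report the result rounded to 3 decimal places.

P(R=3) = 0.143 + 0.011 + 0.081 = 0.235; P(S=3 | R=3) = 0.081/0.235 = 0.3447.
P(R=2) = 0.106 + 0.124 + 0.041 = 0.271; P(S=3 | R=2) = 0.041/0.271 = 0.1513.
Difference = 0.193.

0.193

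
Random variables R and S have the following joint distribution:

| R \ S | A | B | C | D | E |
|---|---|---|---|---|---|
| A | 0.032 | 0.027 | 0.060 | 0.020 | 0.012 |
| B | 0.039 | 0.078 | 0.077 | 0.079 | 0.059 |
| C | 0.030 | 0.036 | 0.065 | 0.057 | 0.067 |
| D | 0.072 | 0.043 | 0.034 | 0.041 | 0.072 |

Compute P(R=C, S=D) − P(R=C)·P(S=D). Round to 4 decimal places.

0.0068

P(R=C) = 0.030 + 0.036 + 0.065 + 0.057 + 0.067 = 0.255.
P(S=D) = 0.020 + 0.079 + 0.057 + 0.041 = 0.197.
P(R=C, S=D) − P(R=C)P(S=D) = 0.057 − 0.255×0.197 = 0.0068.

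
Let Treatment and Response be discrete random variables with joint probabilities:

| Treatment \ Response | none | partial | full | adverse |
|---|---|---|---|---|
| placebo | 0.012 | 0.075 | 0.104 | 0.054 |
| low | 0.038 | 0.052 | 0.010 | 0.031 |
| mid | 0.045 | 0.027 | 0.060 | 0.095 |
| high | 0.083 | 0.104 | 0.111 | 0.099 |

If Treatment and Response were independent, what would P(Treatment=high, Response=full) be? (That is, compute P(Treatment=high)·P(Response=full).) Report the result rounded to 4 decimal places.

0.1131

P(Treatment=high) = 0.083 + 0.104 + 0.111 + 0.099 = 0.397.
P(Response=full) = 0.104 + 0.010 + 0.060 + 0.111 = 0.285.
Product: 0.397 × 0.285 = 0.1131.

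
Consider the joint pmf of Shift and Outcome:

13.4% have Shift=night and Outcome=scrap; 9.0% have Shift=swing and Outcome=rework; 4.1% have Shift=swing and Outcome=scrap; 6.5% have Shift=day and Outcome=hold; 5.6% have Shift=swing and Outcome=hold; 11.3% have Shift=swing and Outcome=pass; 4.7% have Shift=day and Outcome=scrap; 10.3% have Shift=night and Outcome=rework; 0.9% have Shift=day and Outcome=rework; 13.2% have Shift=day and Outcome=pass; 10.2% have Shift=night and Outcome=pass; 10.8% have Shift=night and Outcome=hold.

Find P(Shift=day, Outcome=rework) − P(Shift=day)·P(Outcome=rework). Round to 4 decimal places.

-0.0421

P(Shift=day) = 0.132 + 0.009 + 0.047 + 0.065 = 0.253.
P(Outcome=rework) = 0.009 + 0.090 + 0.103 = 0.202.
P(Shift=day, Outcome=rework) − P(Shift=day)P(Outcome=rework) = 0.009 − 0.253×0.202 = -0.0421.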